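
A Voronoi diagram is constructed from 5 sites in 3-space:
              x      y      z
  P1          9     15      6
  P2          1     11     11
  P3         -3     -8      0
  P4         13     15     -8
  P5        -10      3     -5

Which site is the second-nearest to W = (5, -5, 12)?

P2

Compare squared distances (the ordering matches that of the actual distances):
|WP1|² = (5−9)² + (-5−15)² + (12−6)² = 16 + 400 + 36 = 452
|WP2|² = (5−1)² + (-5−11)² + (12−11)² = 16 + 256 + 1 = 273
|WP3|² = (5−(-3))² + (-5−(-8))² + (12−0)² = 64 + 9 + 144 = 217
|WP4|² = (5−13)² + (-5−15)² + (12−(-8))² = 64 + 400 + 400 = 864
|WP5|² = (5−(-10))² + (-5−3)² + (12−(-5))² = 225 + 64 + 289 = 578
Sorted ascending: P3, P2, P1, … — the second-nearest is P2.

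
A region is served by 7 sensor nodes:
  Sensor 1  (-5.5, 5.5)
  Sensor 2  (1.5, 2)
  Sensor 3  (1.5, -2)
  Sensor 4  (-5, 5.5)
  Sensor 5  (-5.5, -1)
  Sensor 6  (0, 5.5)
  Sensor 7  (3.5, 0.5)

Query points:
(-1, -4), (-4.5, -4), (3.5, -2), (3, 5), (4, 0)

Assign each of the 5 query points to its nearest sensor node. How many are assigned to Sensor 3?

(-1, -4) — d² to each: Sensor 1:110.5, Sensor 2:42.25, Sensor 3:10.25, Sensor 4:106.25, Sensor 5:29.25, Sensor 6:91.25, Sensor 7:40.5 → nearest is Sensor 3
(-4.5, -4) — d² to each: Sensor 1:91.25, Sensor 2:72, Sensor 3:40, Sensor 4:90.5, Sensor 5:10, Sensor 6:110.5, Sensor 7:84.25 → nearest is Sensor 5
(3.5, -2) — d² to each: Sensor 1:137.25, Sensor 2:20, Sensor 3:4, Sensor 4:128.5, Sensor 5:82, Sensor 6:68.5, Sensor 7:6.25 → nearest is Sensor 3
(3, 5) — d² to each: Sensor 1:72.5, Sensor 2:11.25, Sensor 3:51.25, Sensor 4:64.25, Sensor 5:108.25, Sensor 6:9.25, Sensor 7:20.5 → nearest is Sensor 6
(4, 0) — d² to each: Sensor 1:120.5, Sensor 2:10.25, Sensor 3:10.25, Sensor 4:111.25, Sensor 5:91.25, Sensor 6:46.25, Sensor 7:0.5 → nearest is Sensor 7
2 of the 5 points have Sensor 3 as nearest.

2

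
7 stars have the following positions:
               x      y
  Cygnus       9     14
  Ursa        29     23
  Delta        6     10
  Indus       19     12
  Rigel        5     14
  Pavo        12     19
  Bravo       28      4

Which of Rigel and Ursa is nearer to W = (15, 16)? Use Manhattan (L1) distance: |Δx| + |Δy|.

d(W, Rigel) = |15−5| + |16−14| = 10 + 2 = 12
d(W, Ursa) = |15−29| + |16−23| = 14 + 7 = 21
12 < 21, so Rigel is closer.

Rigel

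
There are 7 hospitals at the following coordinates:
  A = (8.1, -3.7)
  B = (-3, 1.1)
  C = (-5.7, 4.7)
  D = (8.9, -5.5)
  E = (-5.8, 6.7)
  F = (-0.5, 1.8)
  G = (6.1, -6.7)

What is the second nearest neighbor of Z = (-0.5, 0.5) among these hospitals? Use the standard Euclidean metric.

Since √ is increasing, it suffices to compare squared distances:
|ZA|² = 73.96 + 17.64 = 91.6
|ZB|² = 6.25 + 0.36 = 6.61
|ZC|² = 27.04 + 17.64 = 44.68
|ZD|² = 88.36 + 36 = 124.36
|ZE|² = 28.09 + 38.44 = 66.53
|ZF|² = 0 + 1.69 = 1.69
|ZG|² = 43.56 + 51.84 = 95.4
Sorted ascending: F, B, C, … — the second-nearest is B.

B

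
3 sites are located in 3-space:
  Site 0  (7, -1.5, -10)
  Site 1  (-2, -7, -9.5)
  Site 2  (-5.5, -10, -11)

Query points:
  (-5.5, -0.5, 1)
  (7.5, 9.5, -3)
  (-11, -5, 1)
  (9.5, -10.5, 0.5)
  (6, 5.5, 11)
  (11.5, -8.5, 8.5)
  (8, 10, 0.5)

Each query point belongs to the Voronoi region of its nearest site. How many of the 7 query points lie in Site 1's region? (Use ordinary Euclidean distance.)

2

(-5.5, -0.5, 1) — d² to each: Site 0:278.25, Site 1:164.75, Site 2:234.25 → nearest is Site 1
(7.5, 9.5, -3) — d² to each: Site 0:170.25, Site 1:404.75, Site 2:613.25 → nearest is Site 0
(-11, -5, 1) — d² to each: Site 0:457.25, Site 1:195.25, Site 2:199.25 → nearest is Site 1
(9.5, -10.5, 0.5) — d² to each: Site 0:197.5, Site 1:244.5, Site 2:357.5 → nearest is Site 0
(6, 5.5, 11) — d² to each: Site 0:491, Site 1:640.5, Site 2:856.5 → nearest is Site 0
(11.5, -8.5, 8.5) — d² to each: Site 0:411.5, Site 1:508.5, Site 2:671.5 → nearest is Site 0
(8, 10, 0.5) — d² to each: Site 0:243.5, Site 1:489, Site 2:714.5 → nearest is Site 0
2 of the 7 points have Site 1 as nearest.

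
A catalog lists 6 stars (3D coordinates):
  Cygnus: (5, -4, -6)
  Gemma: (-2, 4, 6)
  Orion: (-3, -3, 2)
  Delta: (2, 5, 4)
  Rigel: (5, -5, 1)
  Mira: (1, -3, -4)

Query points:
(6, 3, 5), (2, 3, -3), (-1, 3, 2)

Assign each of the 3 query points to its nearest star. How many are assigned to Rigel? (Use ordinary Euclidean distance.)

(6, 3, 5) — d² to each: Cygnus:171, Gemma:66, Orion:126, Delta:21, Rigel:81, Mira:142 → nearest is Delta
(2, 3, -3) — d² to each: Cygnus:67, Gemma:98, Orion:86, Delta:53, Rigel:89, Mira:38 → nearest is Mira
(-1, 3, 2) — d² to each: Cygnus:149, Gemma:18, Orion:40, Delta:17, Rigel:101, Mira:76 → nearest is Delta
0 of the 3 points have Rigel as nearest.

0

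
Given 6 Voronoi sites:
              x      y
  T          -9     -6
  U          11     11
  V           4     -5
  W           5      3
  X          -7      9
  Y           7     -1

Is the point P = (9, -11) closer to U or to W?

Compare squared distances:
|PU|² = (9−11)² + (-11−11)² = 4 + 484 = 488
|PW|² = (9−5)² + (-11−3)² = 16 + 196 = 212
488 > 212, so W is closer.

W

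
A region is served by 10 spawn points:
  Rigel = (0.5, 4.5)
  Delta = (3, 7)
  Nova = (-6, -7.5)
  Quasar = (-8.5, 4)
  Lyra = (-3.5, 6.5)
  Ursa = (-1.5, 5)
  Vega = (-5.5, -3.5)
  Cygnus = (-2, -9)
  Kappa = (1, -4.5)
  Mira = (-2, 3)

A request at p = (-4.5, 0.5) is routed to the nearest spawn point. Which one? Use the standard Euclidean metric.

Mira

Squared Euclidean distances:
d²(p, Rigel) = (-4.5−0.5)² + (0.5−4.5)² = 25 + 16 = 41
d²(p, Delta) = (-4.5−3)² + (0.5−7)² = 56.25 + 42.25 = 98.5
d²(p, Nova) = (-4.5−(-6))² + (0.5−(-7.5))² = 2.25 + 64 = 66.25
d²(p, Quasar) = (-4.5−(-8.5))² + (0.5−4)² = 16 + 12.25 = 28.25
d²(p, Lyra) = (-4.5−(-3.5))² + (0.5−6.5)² = 1 + 36 = 37
d²(p, Ursa) = (-4.5−(-1.5))² + (0.5−5)² = 9 + 20.25 = 29.25
d²(p, Vega) = (-4.5−(-5.5))² + (0.5−(-3.5))² = 1 + 16 = 17
d²(p, Cygnus) = (-4.5−(-2))² + (0.5−(-9))² = 6.25 + 90.25 = 96.5
d²(p, Kappa) = (-4.5−1)² + (0.5−(-4.5))² = 30.25 + 25 = 55.25
d²(p, Mira) = (-4.5−(-2))² + (0.5−3)² = 6.25 + 6.25 = 12.5
Minimum is at Mira.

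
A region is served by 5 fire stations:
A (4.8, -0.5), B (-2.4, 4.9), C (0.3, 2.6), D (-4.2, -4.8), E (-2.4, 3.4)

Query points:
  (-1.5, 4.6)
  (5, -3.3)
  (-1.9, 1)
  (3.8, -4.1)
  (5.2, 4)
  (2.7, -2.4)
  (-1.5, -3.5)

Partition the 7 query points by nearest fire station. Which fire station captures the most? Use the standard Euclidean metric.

(-1.5, 4.6) — d² to each: A:65.7, B:0.9, C:7.24, D:95.65, E:2.25 → nearest is B
(5, -3.3) — d² to each: A:7.88, B:122, C:56.9, D:86.89, E:99.65 → nearest is A
(-1.9, 1) — d² to each: A:47.14, B:15.46, C:7.4, D:38.93, E:6.01 → nearest is E
(3.8, -4.1) — d² to each: A:13.96, B:119.44, C:57.14, D:64.49, E:94.69 → nearest is A
(5.2, 4) — d² to each: A:20.41, B:58.57, C:25.97, D:165.8, E:58.12 → nearest is A
(2.7, -2.4) — d² to each: A:8.02, B:79.3, C:30.76, D:53.37, E:59.65 → nearest is A
(-1.5, -3.5) — d² to each: A:48.69, B:71.37, C:40.45, D:8.98, E:48.42 → nearest is D
Tally — A:4, B:1, D:1, E:1. A captures the most (4).

A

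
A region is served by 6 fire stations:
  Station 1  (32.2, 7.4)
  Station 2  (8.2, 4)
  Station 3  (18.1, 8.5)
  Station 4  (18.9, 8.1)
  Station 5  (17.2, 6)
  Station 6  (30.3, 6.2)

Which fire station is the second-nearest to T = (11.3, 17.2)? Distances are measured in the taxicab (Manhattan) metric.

Station 2

d(T, Station 1) = |11.3−32.2| + |17.2−7.4| = 20.9 + 9.8 = 30.7
d(T, Station 2) = |11.3−8.2| + |17.2−4| = 3.1 + 13.2 = 16.3
d(T, Station 3) = |11.3−18.1| + |17.2−8.5| = 6.8 + 8.7 = 15.5
d(T, Station 4) = |11.3−18.9| + |17.2−8.1| = 7.6 + 9.1 = 16.7
d(T, Station 5) = |11.3−17.2| + |17.2−6| = 5.9 + 11.2 = 17.1
d(T, Station 6) = |11.3−30.3| + |17.2−6.2| = 19 + 11 = 30
Sorted ascending: Station 3, Station 2, Station 4, … — the second-nearest is Station 2.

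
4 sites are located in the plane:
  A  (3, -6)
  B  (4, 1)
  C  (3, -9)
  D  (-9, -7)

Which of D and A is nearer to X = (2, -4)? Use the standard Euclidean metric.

A

Compare squared distances:
|XD|² = (2−(-9))² + (-4−(-7))² = 121 + 9 = 130
|XA|² = (2−3)² + (-4−(-6))² = 1 + 4 = 5
130 > 5, so A is closer.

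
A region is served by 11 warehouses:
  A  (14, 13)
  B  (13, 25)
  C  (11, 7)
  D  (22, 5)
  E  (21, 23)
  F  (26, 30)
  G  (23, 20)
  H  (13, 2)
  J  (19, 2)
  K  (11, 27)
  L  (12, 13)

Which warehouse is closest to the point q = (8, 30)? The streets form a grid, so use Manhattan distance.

K

d(q,A) = 6 + 17 = 23
d(q,B) = 5 + 5 = 10
d(q,C) = 3 + 23 = 26
d(q,D) = 14 + 25 = 39
d(q,E) = 13 + 7 = 20
d(q,F) = 18 + 0 = 18
d(q,G) = 15 + 10 = 25
d(q,H) = 5 + 28 = 33
d(q,J) = 11 + 28 = 39
d(q,K) = 3 + 3 = 6
d(q,L) = 4 + 17 = 21
K is nearest.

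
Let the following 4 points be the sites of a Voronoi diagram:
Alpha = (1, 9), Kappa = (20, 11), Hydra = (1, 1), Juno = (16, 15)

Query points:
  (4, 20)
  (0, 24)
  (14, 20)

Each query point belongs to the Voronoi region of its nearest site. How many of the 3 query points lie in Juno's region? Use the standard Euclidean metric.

(4, 20) — d² to each: Alpha:130, Kappa:337, Hydra:370, Juno:169 → nearest is Alpha
(0, 24) — d² to each: Alpha:226, Kappa:569, Hydra:530, Juno:337 → nearest is Alpha
(14, 20) — d² to each: Alpha:290, Kappa:117, Hydra:530, Juno:29 → nearest is Juno
1 of the 3 points has Juno as nearest.

1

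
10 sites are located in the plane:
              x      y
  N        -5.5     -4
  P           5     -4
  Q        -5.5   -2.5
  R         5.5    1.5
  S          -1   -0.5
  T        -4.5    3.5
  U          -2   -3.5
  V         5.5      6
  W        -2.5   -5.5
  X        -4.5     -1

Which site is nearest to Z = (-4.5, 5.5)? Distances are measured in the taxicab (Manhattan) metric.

T

d(Z,N) = 1 + 9.5 = 10.5
d(Z,P) = 9.5 + 9.5 = 19
d(Z,Q) = 1 + 8 = 9
d(Z,R) = 10 + 4 = 14
d(Z,S) = 3.5 + 6 = 9.5
d(Z,T) = 0 + 2 = 2
d(Z,U) = 2.5 + 9 = 11.5
d(Z,V) = 10 + 0.5 = 10.5
d(Z,W) = 2 + 11 = 13
d(Z,X) = 0 + 6.5 = 6.5
T is nearest.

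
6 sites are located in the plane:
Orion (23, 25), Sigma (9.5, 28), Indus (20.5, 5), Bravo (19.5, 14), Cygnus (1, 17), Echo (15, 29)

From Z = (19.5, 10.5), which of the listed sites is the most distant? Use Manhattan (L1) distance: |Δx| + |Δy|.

d(Z, Orion) = |19.5−23| + |10.5−25| = 3.5 + 14.5 = 18
d(Z, Sigma) = |19.5−9.5| + |10.5−28| = 10 + 17.5 = 27.5
d(Z, Indus) = |19.5−20.5| + |10.5−5| = 1 + 5.5 = 6.5
d(Z, Bravo) = |19.5−19.5| + |10.5−14| = 0 + 3.5 = 3.5
d(Z, Cygnus) = |19.5−1| + |10.5−17| = 18.5 + 6.5 = 25
d(Z, Echo) = |19.5−15| + |10.5−29| = 4.5 + 18.5 = 23
The largest is to Sigma.

Sigma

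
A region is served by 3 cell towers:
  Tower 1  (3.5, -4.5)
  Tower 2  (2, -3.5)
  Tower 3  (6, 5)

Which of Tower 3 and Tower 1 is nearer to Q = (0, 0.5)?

Compare squared distances:
d²(Q, Tower 3) = (0−6)² + (0.5−5)² = 36 + 20.25 = 56.25
d²(Q, Tower 1) = (0−3.5)² + (0.5−(-4.5))² = 12.25 + 25 = 37.25
56.25 > 37.25, so Tower 1 is closer.

Tower 1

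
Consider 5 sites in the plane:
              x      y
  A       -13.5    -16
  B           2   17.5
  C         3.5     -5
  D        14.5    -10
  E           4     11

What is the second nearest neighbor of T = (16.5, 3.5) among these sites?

E

Compare squared distances (the ordering matches that of the actual distances):
|TA|² = (16.5−(-13.5))² + (3.5−(-16))² = 900 + 380.25 = 1280.25
|TB|² = (16.5−2)² + (3.5−17.5)² = 210.25 + 196 = 406.25
|TC|² = (16.5−3.5)² + (3.5−(-5))² = 169 + 72.25 = 241.25
|TD|² = (16.5−14.5)² + (3.5−(-10))² = 4 + 182.25 = 186.25
|TE|² = (16.5−4)² + (3.5−11)² = 156.25 + 56.25 = 212.5
Sorted ascending: D, E, C, … — the second-nearest is E.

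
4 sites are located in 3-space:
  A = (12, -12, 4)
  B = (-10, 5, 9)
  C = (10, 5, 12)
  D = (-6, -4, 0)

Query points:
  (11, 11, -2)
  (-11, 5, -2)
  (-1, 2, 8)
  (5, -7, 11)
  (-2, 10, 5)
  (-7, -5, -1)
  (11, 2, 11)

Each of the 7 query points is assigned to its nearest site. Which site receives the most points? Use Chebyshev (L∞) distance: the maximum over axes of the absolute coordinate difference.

D

(11, 11, -2) — d to each: A:23, B:21, C:14, D:17 → nearest is C
(-11, 5, -2) — d to each: A:23, B:11, C:21, D:9 → nearest is D
(-1, 2, 8) — d to each: A:14, B:9, C:11, D:8 → nearest is D
(5, -7, 11) — d to each: A:7, B:15, C:12, D:11 → nearest is A
(-2, 10, 5) — d to each: A:22, B:8, C:12, D:14 → nearest is B
(-7, -5, -1) — d to each: A:19, B:10, C:17, D:1 → nearest is D
(11, 2, 11) — d to each: A:14, B:21, C:3, D:17 → nearest is C
Tally — A:1, B:1, C:2, D:3. D captures the most (3).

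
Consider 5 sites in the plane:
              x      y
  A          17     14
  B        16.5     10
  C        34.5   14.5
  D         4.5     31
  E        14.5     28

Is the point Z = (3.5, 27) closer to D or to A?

D

Compare squared distances:
|ZD|² = (3.5−4.5)² + (27−31)² = 1 + 16 = 17
|ZA|² = (3.5−17)² + (27−14)² = 182.25 + 169 = 351.25
17 < 351.25, so D is closer.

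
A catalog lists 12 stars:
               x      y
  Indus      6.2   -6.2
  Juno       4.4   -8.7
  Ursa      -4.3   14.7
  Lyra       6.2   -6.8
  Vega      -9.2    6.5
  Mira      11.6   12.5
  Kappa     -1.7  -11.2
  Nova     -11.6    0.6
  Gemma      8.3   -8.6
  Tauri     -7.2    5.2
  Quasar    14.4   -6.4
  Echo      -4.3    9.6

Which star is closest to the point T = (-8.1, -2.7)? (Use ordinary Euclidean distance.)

Since √ is increasing, it suffices to compare squared distances:
d²(T, Indus) = (-8.1−6.2)² + (-2.7−(-6.2))² = 204.49 + 12.25 = 216.74
d²(T, Juno) = (-8.1−4.4)² + (-2.7−(-8.7))² = 156.25 + 36 = 192.25
d²(T, Ursa) = (-8.1−(-4.3))² + (-2.7−14.7)² = 14.44 + 302.76 = 317.2
d²(T, Lyra) = (-8.1−6.2)² + (-2.7−(-6.8))² = 204.49 + 16.81 = 221.3
d²(T, Vega) = (-8.1−(-9.2))² + (-2.7−6.5)² = 1.21 + 84.64 = 85.85
d²(T, Mira) = (-8.1−11.6)² + (-2.7−12.5)² = 388.09 + 231.04 = 619.13
d²(T, Kappa) = (-8.1−(-1.7))² + (-2.7−(-11.2))² = 40.96 + 72.25 = 113.21
d²(T, Nova) = (-8.1−(-11.6))² + (-2.7−0.6)² = 12.25 + 10.89 = 23.14
d²(T, Gemma) = (-8.1−8.3)² + (-2.7−(-8.6))² = 268.96 + 34.81 = 303.77
d²(T, Tauri) = (-8.1−(-7.2))² + (-2.7−5.2)² = 0.81 + 62.41 = 63.22
d²(T, Quasar) = (-8.1−14.4)² + (-2.7−(-6.4))² = 506.25 + 13.69 = 519.94
d²(T, Echo) = (-8.1−(-4.3))² + (-2.7−9.6)² = 14.44 + 151.29 = 165.73
Minimum is at Nova.

Nova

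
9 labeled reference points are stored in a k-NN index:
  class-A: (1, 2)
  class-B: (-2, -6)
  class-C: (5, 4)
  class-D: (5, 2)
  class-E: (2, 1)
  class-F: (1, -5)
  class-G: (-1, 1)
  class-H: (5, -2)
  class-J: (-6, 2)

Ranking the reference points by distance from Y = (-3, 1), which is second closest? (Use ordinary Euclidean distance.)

Compare squared distances (the ordering matches that of the actual distances):
d²(Y, class-A) = (-3−1)² + (1−2)² = 16 + 1 = 17
d²(Y, class-B) = (-3−(-2))² + (1−(-6))² = 1 + 49 = 50
d²(Y, class-C) = (-3−5)² + (1−4)² = 64 + 9 = 73
d²(Y, class-D) = (-3−5)² + (1−2)² = 64 + 1 = 65
d²(Y, class-E) = (-3−2)² + (1−1)² = 25 + 0 = 25
d²(Y, class-F) = (-3−1)² + (1−(-5))² = 16 + 36 = 52
d²(Y, class-G) = (-3−(-1))² + (1−1)² = 4 + 0 = 4
d²(Y, class-H) = (-3−5)² + (1−(-2))² = 64 + 9 = 73
d²(Y, class-J) = (-3−(-6))² + (1−2)² = 9 + 1 = 10
Sorted ascending: class-G, class-J, class-A, … — the second-nearest is class-J.

class-J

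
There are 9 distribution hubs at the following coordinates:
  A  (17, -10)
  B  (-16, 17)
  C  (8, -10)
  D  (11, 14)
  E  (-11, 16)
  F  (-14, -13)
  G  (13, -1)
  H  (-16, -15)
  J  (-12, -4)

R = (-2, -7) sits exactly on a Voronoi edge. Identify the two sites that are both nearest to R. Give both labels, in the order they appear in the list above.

Squared distances from R to each site:
|RA|² = (-2−17)² + (-7−(-10))² = 361 + 9 = 370
|RB|² = (-2−(-16))² + (-7−17)² = 196 + 576 = 772
|RC|² = (-2−8)² + (-7−(-10))² = 100 + 9 = 109
|RD|² = (-2−11)² + (-7−14)² = 169 + 441 = 610
|RE|² = (-2−(-11))² + (-7−16)² = 81 + 529 = 610
|RF|² = (-2−(-14))² + (-7−(-13))² = 144 + 36 = 180
|RG|² = (-2−13)² + (-7−(-1))² = 225 + 36 = 261
|RH|² = (-2−(-16))² + (-7−(-15))² = 196 + 64 = 260
|RJ|² = (-2−(-12))² + (-7−(-4))² = 100 + 9 = 109
R is equidistant from C and J (both at squared distance 109), and every other site is strictly farther — so R lies on the C–J Voronoi edge.

C and J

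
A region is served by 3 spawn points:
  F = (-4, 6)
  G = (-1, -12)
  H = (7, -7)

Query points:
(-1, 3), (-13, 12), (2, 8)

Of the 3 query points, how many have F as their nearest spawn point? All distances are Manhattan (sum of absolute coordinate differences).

3

(-1, 3) — d to each: F:6, G:15, H:18 → nearest is F
(-13, 12) — d to each: F:15, G:36, H:39 → nearest is F
(2, 8) — d to each: F:8, G:23, H:20 → nearest is F
3 of the 3 points have F as nearest.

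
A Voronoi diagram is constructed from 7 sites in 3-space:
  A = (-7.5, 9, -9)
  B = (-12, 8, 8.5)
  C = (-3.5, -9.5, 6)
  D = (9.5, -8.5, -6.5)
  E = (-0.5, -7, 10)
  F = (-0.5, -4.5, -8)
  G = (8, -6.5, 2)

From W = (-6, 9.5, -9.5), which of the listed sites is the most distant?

E

Squared Euclidean distances:
|WA|² = (-6−(-7.5))² + (9.5−9)² + (-9.5−(-9))² = 2.25 + 0.25 + 0.25 = 2.75
|WB|² = (-6−(-12))² + (9.5−8)² + (-9.5−8.5)² = 36 + 2.25 + 324 = 362.25
|WC|² = (-6−(-3.5))² + (9.5−(-9.5))² + (-9.5−6)² = 6.25 + 361 + 240.25 = 607.5
|WD|² = (-6−9.5)² + (9.5−(-8.5))² + (-9.5−(-6.5))² = 240.25 + 324 + 9 = 573.25
|WE|² = (-6−(-0.5))² + (9.5−(-7))² + (-9.5−10)² = 30.25 + 272.25 + 380.25 = 682.75
|WF|² = (-6−(-0.5))² + (9.5−(-4.5))² + (-9.5−(-8))² = 30.25 + 196 + 2.25 = 228.5
|WG|² = (-6−8)² + (9.5−(-6.5))² + (-9.5−2)² = 196 + 256 + 132.25 = 584.25
The largest is to E.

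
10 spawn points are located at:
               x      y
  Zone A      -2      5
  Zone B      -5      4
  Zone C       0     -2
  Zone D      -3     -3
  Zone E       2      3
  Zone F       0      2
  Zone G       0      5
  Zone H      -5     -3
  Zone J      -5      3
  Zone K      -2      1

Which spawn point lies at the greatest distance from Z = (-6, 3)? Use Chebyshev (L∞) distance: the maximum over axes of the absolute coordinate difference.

d(Z, Zone A) = max(4, 2) = 4
d(Z, Zone B) = max(1, 1) = 1
d(Z, Zone C) = max(6, 5) = 6
d(Z, Zone D) = max(3, 6) = 6
d(Z, Zone E) = max(8, 0) = 8
d(Z, Zone F) = max(6, 1) = 6
d(Z, Zone G) = max(6, 2) = 6
d(Z, Zone H) = max(1, 6) = 6
d(Z, Zone J) = max(1, 0) = 1
d(Z, Zone K) = max(4, 2) = 4
The largest is to Zone E.

Zone E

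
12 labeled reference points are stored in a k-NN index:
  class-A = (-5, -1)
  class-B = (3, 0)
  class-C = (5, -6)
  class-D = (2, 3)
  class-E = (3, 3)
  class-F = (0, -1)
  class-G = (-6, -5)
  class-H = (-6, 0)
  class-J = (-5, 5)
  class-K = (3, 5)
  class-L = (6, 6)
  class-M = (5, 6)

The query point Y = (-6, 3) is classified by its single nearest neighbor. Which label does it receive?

class-J

Squared Euclidean distances:
d²(Y, class-A) = (-6−(-5))² + (3−(-1))² = 1 + 16 = 17
d²(Y, class-B) = (-6−3)² + (3−0)² = 81 + 9 = 90
d²(Y, class-C) = (-6−5)² + (3−(-6))² = 121 + 81 = 202
d²(Y, class-D) = (-6−2)² + (3−3)² = 64 + 0 = 64
d²(Y, class-E) = (-6−3)² + (3−3)² = 81 + 0 = 81
d²(Y, class-F) = (-6−0)² + (3−(-1))² = 36 + 16 = 52
d²(Y, class-G) = (-6−(-6))² + (3−(-5))² = 0 + 64 = 64
d²(Y, class-H) = (-6−(-6))² + (3−0)² = 0 + 9 = 9
d²(Y, class-J) = (-6−(-5))² + (3−5)² = 1 + 4 = 5
d²(Y, class-K) = (-6−3)² + (3−5)² = 81 + 4 = 85
d²(Y, class-L) = (-6−6)² + (3−6)² = 144 + 9 = 153
d²(Y, class-M) = (-6−5)² + (3−6)² = 121 + 9 = 130
class-J is nearest.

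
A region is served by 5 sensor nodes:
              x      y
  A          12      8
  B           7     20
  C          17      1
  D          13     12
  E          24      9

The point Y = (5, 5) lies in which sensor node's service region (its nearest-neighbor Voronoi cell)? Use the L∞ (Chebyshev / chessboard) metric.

A

d(Y,A) = max(7, 3) = 7
d(Y,B) = max(2, 15) = 15
d(Y,C) = max(12, 4) = 12
d(Y,D) = max(8, 7) = 8
d(Y,E) = max(19, 4) = 19
The smallest is to A, so Y lies in the Voronoi region of A.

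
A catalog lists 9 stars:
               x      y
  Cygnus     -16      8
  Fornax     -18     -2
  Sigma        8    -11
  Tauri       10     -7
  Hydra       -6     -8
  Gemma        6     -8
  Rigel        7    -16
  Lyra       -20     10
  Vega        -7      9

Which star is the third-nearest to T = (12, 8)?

Vega

Compare squared distances (the ordering matches that of the actual distances):
d²(T, Cygnus) = (12−(-16))² + (8−8)² = 784 + 0 = 784
d²(T, Fornax) = (12−(-18))² + (8−(-2))² = 900 + 100 = 1000
d²(T, Sigma) = (12−8)² + (8−(-11))² = 16 + 361 = 377
d²(T, Tauri) = (12−10)² + (8−(-7))² = 4 + 225 = 229
d²(T, Hydra) = (12−(-6))² + (8−(-8))² = 324 + 256 = 580
d²(T, Gemma) = (12−6)² + (8−(-8))² = 36 + 256 = 292
d²(T, Rigel) = (12−7)² + (8−(-16))² = 25 + 576 = 601
d²(T, Lyra) = (12−(-20))² + (8−10)² = 1024 + 4 = 1028
d²(T, Vega) = (12−(-7))² + (8−9)² = 361 + 1 = 362
Sorted ascending: Tauri, Gemma, Vega, Sigma, … — the third-nearest is Vega.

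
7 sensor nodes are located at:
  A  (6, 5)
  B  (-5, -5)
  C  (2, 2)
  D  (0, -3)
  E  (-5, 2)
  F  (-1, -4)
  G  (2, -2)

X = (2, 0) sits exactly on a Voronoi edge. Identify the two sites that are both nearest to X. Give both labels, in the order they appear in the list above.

C and G

Squared distances from X to each site:
|XA|² = (2−6)² + (0−5)² = 16 + 25 = 41
|XB|² = (2−(-5))² + (0−(-5))² = 49 + 25 = 74
|XC|² = (2−2)² + (0−2)² = 0 + 4 = 4
|XD|² = (2−0)² + (0−(-3))² = 4 + 9 = 13
|XE|² = (2−(-5))² + (0−2)² = 49 + 4 = 53
|XF|² = (2−(-1))² + (0−(-4))² = 9 + 16 = 25
|XG|² = (2−2)² + (0−(-2))² = 0 + 4 = 4
X is equidistant from C and G (both at squared distance 4), and every other site is strictly farther — so X lies on the C–G Voronoi edge.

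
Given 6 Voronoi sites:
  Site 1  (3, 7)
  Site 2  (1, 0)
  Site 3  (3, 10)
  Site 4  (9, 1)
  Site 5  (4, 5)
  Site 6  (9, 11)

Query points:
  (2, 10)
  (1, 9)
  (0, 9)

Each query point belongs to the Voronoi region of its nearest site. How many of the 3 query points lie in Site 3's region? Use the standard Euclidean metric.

3

(2, 10) — d² to each: Site 1:10, Site 2:101, Site 3:1, Site 4:130, Site 5:29, Site 6:50 → nearest is Site 3
(1, 9) — d² to each: Site 1:8, Site 2:81, Site 3:5, Site 4:128, Site 5:25, Site 6:68 → nearest is Site 3
(0, 9) — d² to each: Site 1:13, Site 2:82, Site 3:10, Site 4:145, Site 5:32, Site 6:85 → nearest is Site 3
3 of the 3 points have Site 3 as nearest.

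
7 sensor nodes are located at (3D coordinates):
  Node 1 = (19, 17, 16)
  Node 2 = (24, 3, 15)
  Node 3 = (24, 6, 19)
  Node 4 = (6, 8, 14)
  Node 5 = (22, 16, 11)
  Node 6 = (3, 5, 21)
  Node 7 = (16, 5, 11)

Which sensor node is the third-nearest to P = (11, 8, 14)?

Node 6

Since √ is increasing, it suffices to compare squared distances:
d²(P, Node 1) = (11−19)² + (8−17)² + (14−16)² = 64 + 81 + 4 = 149
d²(P, Node 2) = (11−24)² + (8−3)² + (14−15)² = 169 + 25 + 1 = 195
d²(P, Node 3) = (11−24)² + (8−6)² + (14−19)² = 169 + 4 + 25 = 198
d²(P, Node 4) = (11−6)² + (8−8)² + (14−14)² = 25 + 0 + 0 = 25
d²(P, Node 5) = (11−22)² + (8−16)² + (14−11)² = 121 + 64 + 9 = 194
d²(P, Node 6) = (11−3)² + (8−5)² + (14−21)² = 64 + 9 + 49 = 122
d²(P, Node 7) = (11−16)² + (8−5)² + (14−11)² = 25 + 9 + 9 = 43
Sorted ascending: Node 4, Node 7, Node 6, Node 1, … — the third-nearest is Node 6.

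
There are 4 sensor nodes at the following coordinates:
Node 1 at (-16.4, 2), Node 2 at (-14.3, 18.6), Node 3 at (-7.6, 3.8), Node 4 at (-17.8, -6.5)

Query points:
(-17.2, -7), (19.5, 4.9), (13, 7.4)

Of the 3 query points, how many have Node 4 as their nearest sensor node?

(-17.2, -7) — d² to each: Node 1:81.64, Node 2:663.77, Node 3:208.8, Node 4:0.61 → nearest is Node 4
(19.5, 4.9) — d² to each: Node 1:1297.22, Node 2:1330.13, Node 3:735.62, Node 4:1521.25 → nearest is Node 3
(13, 7.4) — d² to each: Node 1:893.52, Node 2:870.73, Node 3:437.32, Node 4:1141.85 → nearest is Node 3
1 of the 3 points has Node 4 as nearest.

1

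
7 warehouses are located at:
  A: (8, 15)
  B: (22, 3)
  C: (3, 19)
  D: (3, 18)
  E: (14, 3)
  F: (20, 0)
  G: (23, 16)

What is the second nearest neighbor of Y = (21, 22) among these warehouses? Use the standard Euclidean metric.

Since √ is increasing, it suffices to compare squared distances:
|YA|² = (21−8)² + (22−15)² = 169 + 49 = 218
|YB|² = (21−22)² + (22−3)² = 1 + 361 = 362
|YC|² = (21−3)² + (22−19)² = 324 + 9 = 333
|YD|² = (21−3)² + (22−18)² = 324 + 16 = 340
|YE|² = (21−14)² + (22−3)² = 49 + 361 = 410
|YF|² = (21−20)² + (22−0)² = 1 + 484 = 485
|YG|² = (21−23)² + (22−16)² = 4 + 36 = 40
Sorted ascending: G, A, C, … — the second-nearest is A.

A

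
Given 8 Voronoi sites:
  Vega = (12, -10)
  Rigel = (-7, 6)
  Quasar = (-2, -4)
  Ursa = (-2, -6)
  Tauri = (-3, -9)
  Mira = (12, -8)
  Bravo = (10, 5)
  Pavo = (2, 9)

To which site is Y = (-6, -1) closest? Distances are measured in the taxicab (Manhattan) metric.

d(Y, Vega) = 18 + 9 = 27
d(Y, Rigel) = 1 + 7 = 8
d(Y, Quasar) = 4 + 3 = 7
d(Y, Ursa) = 4 + 5 = 9
d(Y, Tauri) = 3 + 8 = 11
d(Y, Mira) = 18 + 7 = 25
d(Y, Bravo) = 16 + 6 = 22
d(Y, Pavo) = 8 + 10 = 18
Minimum is at Quasar.

Quasar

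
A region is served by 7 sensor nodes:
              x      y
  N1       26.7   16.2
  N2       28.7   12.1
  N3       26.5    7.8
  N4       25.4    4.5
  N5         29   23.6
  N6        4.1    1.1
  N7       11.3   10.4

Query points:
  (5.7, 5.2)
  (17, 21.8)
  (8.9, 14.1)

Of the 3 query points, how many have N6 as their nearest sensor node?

1

(5.7, 5.2) — d² to each: N1:562, N2:576.61, N3:439.4, N4:388.58, N5:881.45, N6:19.37, N7:58.4 → nearest is N6
(17, 21.8) — d² to each: N1:125.45, N2:230.98, N3:286.25, N4:369.85, N5:147.24, N6:594.9, N7:162.45 → nearest is N1
(8.9, 14.1) — d² to each: N1:321.25, N2:396.04, N3:349.45, N4:364.41, N5:494.26, N6:192.04, N7:19.45 → nearest is N7
1 of the 3 points has N6 as nearest.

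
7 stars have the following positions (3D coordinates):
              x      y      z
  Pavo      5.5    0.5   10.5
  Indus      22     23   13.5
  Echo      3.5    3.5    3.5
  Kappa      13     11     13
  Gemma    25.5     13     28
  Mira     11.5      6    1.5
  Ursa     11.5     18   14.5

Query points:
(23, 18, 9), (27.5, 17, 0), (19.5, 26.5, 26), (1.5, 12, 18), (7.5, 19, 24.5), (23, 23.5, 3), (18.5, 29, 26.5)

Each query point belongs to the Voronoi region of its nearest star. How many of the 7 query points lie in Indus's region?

(23, 18, 9) — d² to each: Pavo:614.75, Indus:46.25, Echo:620.75, Kappa:165, Gemma:392.25, Mira:332.5, Ursa:162.5 → nearest is Indus
(27.5, 17, 0) — d² to each: Pavo:866.5, Indus:248.5, Echo:770.5, Kappa:415.25, Gemma:804, Mira:379.25, Ursa:467.25 → nearest is Indus
(19.5, 26.5, 26) — d² to each: Pavo:1112.25, Indus:174.75, Echo:1291.25, Kappa:451.5, Gemma:222.25, Mira:1084.5, Ursa:268.5 → nearest is Indus
(1.5, 12, 18) — d² to each: Pavo:204.5, Indus:561.5, Echo:286.5, Kappa:158.25, Gemma:677, Mira:408.25, Ursa:148.25 → nearest is Ursa
(7.5, 19, 24.5) — d² to each: Pavo:542.25, Indus:347.25, Echo:697.25, Kappa:226.5, Gemma:372.25, Mira:714, Ursa:117 → nearest is Ursa
(23, 23.5, 3) — d² to each: Pavo:891.5, Indus:111.5, Echo:780.5, Kappa:356.25, Gemma:741.5, Mira:440.75, Ursa:294.75 → nearest is Indus
(18.5, 29, 26.5) — d² to each: Pavo:1237.25, Indus:217.25, Echo:1404.25, Kappa:536.5, Gemma:307.25, Mira:1203, Ursa:314 → nearest is Indus
5 of the 7 points have Indus as nearest.

5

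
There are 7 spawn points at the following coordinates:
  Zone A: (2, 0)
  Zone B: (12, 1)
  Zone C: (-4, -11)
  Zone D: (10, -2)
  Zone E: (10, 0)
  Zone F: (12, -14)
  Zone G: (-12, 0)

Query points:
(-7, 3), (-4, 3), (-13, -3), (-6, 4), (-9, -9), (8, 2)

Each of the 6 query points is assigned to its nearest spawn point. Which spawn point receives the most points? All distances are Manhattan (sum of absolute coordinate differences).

(-7, 3) — d to each: Zone A:12, Zone B:21, Zone C:17, Zone D:22, Zone E:20, Zone F:36, Zone G:8 → nearest is Zone G
(-4, 3) — d to each: Zone A:9, Zone B:18, Zone C:14, Zone D:19, Zone E:17, Zone F:33, Zone G:11 → nearest is Zone A
(-13, -3) — d to each: Zone A:18, Zone B:29, Zone C:17, Zone D:24, Zone E:26, Zone F:36, Zone G:4 → nearest is Zone G
(-6, 4) — d to each: Zone A:12, Zone B:21, Zone C:17, Zone D:22, Zone E:20, Zone F:36, Zone G:10 → nearest is Zone G
(-9, -9) — d to each: Zone A:20, Zone B:31, Zone C:7, Zone D:26, Zone E:28, Zone F:26, Zone G:12 → nearest is Zone C
(8, 2) — d to each: Zone A:8, Zone B:5, Zone C:25, Zone D:6, Zone E:4, Zone F:20, Zone G:22 → nearest is Zone E
Tally — Zone A:1, Zone C:1, Zone E:1, Zone G:3. Zone G captures the most (3).

Zone G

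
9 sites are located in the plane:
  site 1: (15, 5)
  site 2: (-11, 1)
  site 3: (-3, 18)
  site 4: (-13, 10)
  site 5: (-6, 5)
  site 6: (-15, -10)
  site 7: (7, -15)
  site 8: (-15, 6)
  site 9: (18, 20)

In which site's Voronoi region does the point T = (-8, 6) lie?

Compare squared distances (the ordering matches that of the actual distances):
d²(T, site 1) = 529 + 1 = 530
d²(T, site 2) = 9 + 25 = 34
d²(T, site 3) = 25 + 144 = 169
d²(T, site 4) = 25 + 16 = 41
d²(T, site 5) = 4 + 1 = 5
d²(T, site 6) = 49 + 256 = 305
d²(T, site 7) = 225 + 441 = 666
d²(T, site 8) = 49 + 0 = 49
d²(T, site 9) = 676 + 196 = 872
The smallest is to site 5, so T lies in the Voronoi region of site 5.

site 5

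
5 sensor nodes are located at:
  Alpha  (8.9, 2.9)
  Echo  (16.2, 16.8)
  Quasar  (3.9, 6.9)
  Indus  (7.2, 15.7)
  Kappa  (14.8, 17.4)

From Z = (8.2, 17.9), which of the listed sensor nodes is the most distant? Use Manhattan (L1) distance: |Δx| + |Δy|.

Alpha

d(Z, Alpha) = |8.2−8.9| + |17.9−2.9| = 0.7 + 15 = 15.7
d(Z, Echo) = |8.2−16.2| + |17.9−16.8| = 8 + 1.1 = 9.1
d(Z, Quasar) = |8.2−3.9| + |17.9−6.9| = 4.3 + 11 = 15.3
d(Z, Indus) = |8.2−7.2| + |17.9−15.7| = 1 + 2.2 = 3.2
d(Z, Kappa) = |8.2−14.8| + |17.9−17.4| = 6.6 + 0.5 = 7.1
The largest is to Alpha.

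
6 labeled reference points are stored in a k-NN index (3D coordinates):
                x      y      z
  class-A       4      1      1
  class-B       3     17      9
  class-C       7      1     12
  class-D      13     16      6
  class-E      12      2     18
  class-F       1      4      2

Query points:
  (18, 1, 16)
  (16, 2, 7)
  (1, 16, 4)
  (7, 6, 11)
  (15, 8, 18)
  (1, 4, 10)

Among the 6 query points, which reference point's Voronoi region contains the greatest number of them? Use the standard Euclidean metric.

class-C

(18, 1, 16) — d² to each: class-A:421, class-B:530, class-C:137, class-D:350, class-E:41, class-F:494 → nearest is class-E
(16, 2, 7) — d² to each: class-A:181, class-B:398, class-C:107, class-D:206, class-E:137, class-F:254 → nearest is class-C
(1, 16, 4) — d² to each: class-A:243, class-B:30, class-C:325, class-D:148, class-E:513, class-F:148 → nearest is class-B
(7, 6, 11) — d² to each: class-A:134, class-B:141, class-C:26, class-D:161, class-E:90, class-F:121 → nearest is class-C
(15, 8, 18) — d² to each: class-A:459, class-B:306, class-C:149, class-D:212, class-E:45, class-F:468 → nearest is class-E
(1, 4, 10) — d² to each: class-A:99, class-B:174, class-C:49, class-D:304, class-E:189, class-F:64 → nearest is class-C
Tally — class-B:1, class-C:3, class-E:2. class-C captures the most (3).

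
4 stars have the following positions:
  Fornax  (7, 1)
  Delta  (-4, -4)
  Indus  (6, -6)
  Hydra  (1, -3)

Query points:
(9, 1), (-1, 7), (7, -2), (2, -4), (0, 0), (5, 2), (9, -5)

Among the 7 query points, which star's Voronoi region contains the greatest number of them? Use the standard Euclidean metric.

(9, 1) — d² to each: Fornax:4, Delta:194, Indus:58, Hydra:80 → nearest is Fornax
(-1, 7) — d² to each: Fornax:100, Delta:130, Indus:218, Hydra:104 → nearest is Fornax
(7, -2) — d² to each: Fornax:9, Delta:125, Indus:17, Hydra:37 → nearest is Fornax
(2, -4) — d² to each: Fornax:50, Delta:36, Indus:20, Hydra:2 → nearest is Hydra
(0, 0) — d² to each: Fornax:50, Delta:32, Indus:72, Hydra:10 → nearest is Hydra
(5, 2) — d² to each: Fornax:5, Delta:117, Indus:65, Hydra:41 → nearest is Fornax
(9, -5) — d² to each: Fornax:40, Delta:170, Indus:10, Hydra:68 → nearest is Indus
Tally — Fornax:4, Indus:1, Hydra:2. Fornax captures the most (4).

Fornax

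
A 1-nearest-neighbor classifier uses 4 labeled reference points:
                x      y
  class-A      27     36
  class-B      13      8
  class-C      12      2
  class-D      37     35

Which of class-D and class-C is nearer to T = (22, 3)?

class-C

Compare squared distances:
d²(T, class-D) = (22−37)² + (3−35)² = 225 + 1024 = 1249
d²(T, class-C) = (22−12)² + (3−2)² = 100 + 1 = 101
1249 > 101, so class-C is closer.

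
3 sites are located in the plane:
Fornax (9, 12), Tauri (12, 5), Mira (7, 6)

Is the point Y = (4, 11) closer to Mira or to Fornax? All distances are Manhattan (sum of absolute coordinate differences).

Fornax

d(Y, Mira) = |4−7| + |11−6| = 3 + 5 = 8
d(Y, Fornax) = |4−9| + |11−12| = 5 + 1 = 6
8 > 6, so Fornax is closer.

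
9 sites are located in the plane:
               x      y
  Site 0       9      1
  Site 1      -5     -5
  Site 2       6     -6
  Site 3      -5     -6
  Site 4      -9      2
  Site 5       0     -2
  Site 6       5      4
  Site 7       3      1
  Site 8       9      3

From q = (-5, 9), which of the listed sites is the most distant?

Squared Euclidean distances:
d²(q, Site 0) = 196 + 64 = 260
d²(q, Site 1) = 0 + 196 = 196
d²(q, Site 2) = 121 + 225 = 346
d²(q, Site 3) = 0 + 225 = 225
d²(q, Site 4) = 16 + 49 = 65
d²(q, Site 5) = 25 + 121 = 146
d²(q, Site 6) = 100 + 25 = 125
d²(q, Site 7) = 64 + 64 = 128
d²(q, Site 8) = 196 + 36 = 232
The largest is to Site 2.

Site 2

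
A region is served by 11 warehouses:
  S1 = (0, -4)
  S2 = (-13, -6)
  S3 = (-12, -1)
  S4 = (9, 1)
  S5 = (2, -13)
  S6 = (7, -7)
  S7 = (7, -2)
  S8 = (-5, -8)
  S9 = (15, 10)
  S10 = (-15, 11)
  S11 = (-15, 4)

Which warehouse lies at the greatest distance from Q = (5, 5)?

Since √ is increasing, it suffices to compare squared distances:
|QS1|² = (5−0)² + (5−(-4))² = 25 + 81 = 106
|QS2|² = (5−(-13))² + (5−(-6))² = 324 + 121 = 445
|QS3|² = (5−(-12))² + (5−(-1))² = 289 + 36 = 325
|QS4|² = (5−9)² + (5−1)² = 16 + 16 = 32
|QS5|² = (5−2)² + (5−(-13))² = 9 + 324 = 333
|QS6|² = (5−7)² + (5−(-7))² = 4 + 144 = 148
|QS7|² = (5−7)² + (5−(-2))² = 4 + 49 = 53
|QS8|² = (5−(-5))² + (5−(-8))² = 100 + 169 = 269
|QS9|² = (5−15)² + (5−10)² = 100 + 25 = 125
d²(Q, S10) = (5−(-15))² + (5−11)² = 400 + 36 = 436
d²(Q, S11) = (5−(-15))² + (5−4)² = 400 + 1 = 401
The largest is to S2.

S2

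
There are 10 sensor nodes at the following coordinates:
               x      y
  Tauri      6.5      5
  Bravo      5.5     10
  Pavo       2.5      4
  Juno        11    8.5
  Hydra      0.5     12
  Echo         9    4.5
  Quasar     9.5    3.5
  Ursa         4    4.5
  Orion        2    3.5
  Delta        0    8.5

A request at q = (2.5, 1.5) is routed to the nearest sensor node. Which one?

Orion

Since √ is increasing, it suffices to compare squared distances:
d²(q, Tauri) = 16 + 12.25 = 28.25
d²(q, Bravo) = 9 + 72.25 = 81.25
d²(q, Pavo) = 0 + 6.25 = 6.25
d²(q, Juno) = 72.25 + 49 = 121.25
d²(q, Hydra) = 4 + 110.25 = 114.25
d²(q, Echo) = 42.25 + 9 = 51.25
d²(q, Quasar) = 49 + 4 = 53
d²(q, Ursa) = 2.25 + 9 = 11.25
d²(q, Orion) = 0.25 + 4 = 4.25
d²(q, Delta) = 6.25 + 49 = 55.25
Minimum is at Orion.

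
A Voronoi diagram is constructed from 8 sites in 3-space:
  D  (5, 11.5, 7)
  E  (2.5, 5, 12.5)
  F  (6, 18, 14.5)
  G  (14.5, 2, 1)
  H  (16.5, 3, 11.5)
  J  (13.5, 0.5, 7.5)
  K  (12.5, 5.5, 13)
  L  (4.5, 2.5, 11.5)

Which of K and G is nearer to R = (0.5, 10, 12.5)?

K

Compare squared distances:
|RK|² = (0.5−12.5)² + (10−5.5)² + (12.5−13)² = 144 + 20.25 + 0.25 = 164.5
|RG|² = (0.5−14.5)² + (10−2)² + (12.5−1)² = 196 + 64 + 132.25 = 392.25
164.5 < 392.25, so K is closer.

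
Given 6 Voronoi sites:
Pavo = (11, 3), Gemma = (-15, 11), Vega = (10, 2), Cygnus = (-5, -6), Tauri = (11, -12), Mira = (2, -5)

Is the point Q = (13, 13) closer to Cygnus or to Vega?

Compare squared distances:
d²(Q, Cygnus) = (13−(-5))² + (13−(-6))² = 324 + 361 = 685
d²(Q, Vega) = (13−10)² + (13−2)² = 9 + 121 = 130
685 > 130, so Vega is closer.

Vega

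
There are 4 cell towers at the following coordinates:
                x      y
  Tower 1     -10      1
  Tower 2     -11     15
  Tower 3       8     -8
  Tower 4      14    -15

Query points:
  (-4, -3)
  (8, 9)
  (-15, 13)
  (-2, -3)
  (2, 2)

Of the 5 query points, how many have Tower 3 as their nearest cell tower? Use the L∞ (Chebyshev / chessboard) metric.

(-4, -3) — d to each: Tower 1:6, Tower 2:18, Tower 3:12, Tower 4:18 → nearest is Tower 1
(8, 9) — d to each: Tower 1:18, Tower 2:19, Tower 3:17, Tower 4:24 → nearest is Tower 3
(-15, 13) — d to each: Tower 1:12, Tower 2:4, Tower 3:23, Tower 4:29 → nearest is Tower 2
(-2, -3) — d to each: Tower 1:8, Tower 2:18, Tower 3:10, Tower 4:16 → nearest is Tower 1
(2, 2) — d to each: Tower 1:12, Tower 2:13, Tower 3:10, Tower 4:17 → nearest is Tower 3
2 of the 5 points have Tower 3 as nearest.

2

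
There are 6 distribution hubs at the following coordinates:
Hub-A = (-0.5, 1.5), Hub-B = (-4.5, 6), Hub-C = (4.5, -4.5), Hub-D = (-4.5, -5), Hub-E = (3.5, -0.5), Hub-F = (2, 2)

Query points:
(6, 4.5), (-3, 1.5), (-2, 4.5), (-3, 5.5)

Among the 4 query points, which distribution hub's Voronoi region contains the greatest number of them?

Hub-B

(6, 4.5) — d² to each: Hub-A:51.25, Hub-B:112.5, Hub-C:83.25, Hub-D:200.5, Hub-E:31.25, Hub-F:22.25 → nearest is Hub-F
(-3, 1.5) — d² to each: Hub-A:6.25, Hub-B:22.5, Hub-C:92.25, Hub-D:44.5, Hub-E:46.25, Hub-F:25.25 → nearest is Hub-A
(-2, 4.5) — d² to each: Hub-A:11.25, Hub-B:8.5, Hub-C:123.25, Hub-D:96.5, Hub-E:55.25, Hub-F:22.25 → nearest is Hub-B
(-3, 5.5) — d² to each: Hub-A:22.25, Hub-B:2.5, Hub-C:156.25, Hub-D:112.5, Hub-E:78.25, Hub-F:37.25 → nearest is Hub-B
Tally — Hub-A:1, Hub-B:2, Hub-F:1. Hub-B captures the most (2).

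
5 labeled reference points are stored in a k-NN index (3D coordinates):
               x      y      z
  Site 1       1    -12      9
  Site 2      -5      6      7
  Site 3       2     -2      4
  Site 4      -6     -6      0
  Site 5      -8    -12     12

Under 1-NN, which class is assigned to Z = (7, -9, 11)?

Site 1

Compare squared distances (the ordering matches that of the actual distances):
d²(Z, Site 1) = (7−1)² + (-9−(-12))² + (11−9)² = 36 + 9 + 4 = 49
d²(Z, Site 2) = (7−(-5))² + (-9−6)² + (11−7)² = 144 + 225 + 16 = 385
d²(Z, Site 3) = (7−2)² + (-9−(-2))² + (11−4)² = 25 + 49 + 49 = 123
d²(Z, Site 4) = (7−(-6))² + (-9−(-6))² + (11−0)² = 169 + 9 + 121 = 299
d²(Z, Site 5) = (7−(-8))² + (-9−(-12))² + (11−12)² = 225 + 9 + 1 = 235
Site 1 is nearest.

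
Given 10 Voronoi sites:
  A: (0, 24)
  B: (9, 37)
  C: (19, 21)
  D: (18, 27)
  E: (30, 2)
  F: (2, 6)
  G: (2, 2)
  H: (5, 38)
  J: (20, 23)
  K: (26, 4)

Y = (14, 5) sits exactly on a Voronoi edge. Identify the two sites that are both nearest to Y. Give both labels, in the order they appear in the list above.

F and K

Squared distances from Y to each site:
|YA|² = (14−0)² + (5−24)² = 196 + 361 = 557
|YB|² = (14−9)² + (5−37)² = 25 + 1024 = 1049
|YC|² = (14−19)² + (5−21)² = 25 + 256 = 281
|YD|² = (14−18)² + (5−27)² = 16 + 484 = 500
|YE|² = (14−30)² + (5−2)² = 256 + 9 = 265
|YF|² = (14−2)² + (5−6)² = 144 + 1 = 145
|YG|² = (14−2)² + (5−2)² = 144 + 9 = 153
|YH|² = (14−5)² + (5−38)² = 81 + 1089 = 1170
|YJ|² = (14−20)² + (5−23)² = 36 + 324 = 360
|YK|² = (14−26)² + (5−4)² = 144 + 1 = 145
Y is equidistant from F and K (both at squared distance 145), and every other site is strictly farther — so Y lies on the F–K Voronoi edge.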